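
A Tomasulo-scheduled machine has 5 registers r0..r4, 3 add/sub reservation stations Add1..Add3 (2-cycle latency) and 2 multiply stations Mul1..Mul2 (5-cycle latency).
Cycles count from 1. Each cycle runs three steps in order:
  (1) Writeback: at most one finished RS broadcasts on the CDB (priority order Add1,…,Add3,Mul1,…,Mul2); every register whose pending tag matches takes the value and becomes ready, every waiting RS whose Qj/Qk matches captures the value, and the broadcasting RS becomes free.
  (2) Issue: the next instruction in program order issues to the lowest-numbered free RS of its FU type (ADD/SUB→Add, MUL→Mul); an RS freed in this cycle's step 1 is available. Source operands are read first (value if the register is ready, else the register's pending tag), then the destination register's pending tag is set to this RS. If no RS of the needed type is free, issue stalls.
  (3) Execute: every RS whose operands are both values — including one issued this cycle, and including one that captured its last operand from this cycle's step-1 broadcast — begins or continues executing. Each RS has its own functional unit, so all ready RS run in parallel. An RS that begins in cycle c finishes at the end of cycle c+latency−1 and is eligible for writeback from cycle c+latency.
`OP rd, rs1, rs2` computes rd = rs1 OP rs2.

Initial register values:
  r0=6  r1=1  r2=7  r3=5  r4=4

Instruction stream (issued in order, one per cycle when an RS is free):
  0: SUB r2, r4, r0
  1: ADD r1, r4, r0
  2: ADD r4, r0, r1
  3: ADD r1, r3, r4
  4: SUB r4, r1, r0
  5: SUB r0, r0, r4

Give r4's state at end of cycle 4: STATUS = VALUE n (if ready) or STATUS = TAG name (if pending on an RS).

cycle 1: issue SUB r2<-Add1 // r0:6,r1:1,r2:Add1,r3:5,r4:4
cycle 2: issue ADD r1<-Add2 // r0:6,r1:Add2,r2:Add1,r3:5,r4:4
cycle 3: CDB Add1=-2; issue ADD r4<-Add1 // r0:6,r1:Add2,r2:-2,r3:5,r4:Add1
cycle 4: CDB Add2=10; issue ADD r1<-Add2 // r0:6,r1:Add2,r2:-2,r3:5,r4:Add1

STATUS = TAG Add1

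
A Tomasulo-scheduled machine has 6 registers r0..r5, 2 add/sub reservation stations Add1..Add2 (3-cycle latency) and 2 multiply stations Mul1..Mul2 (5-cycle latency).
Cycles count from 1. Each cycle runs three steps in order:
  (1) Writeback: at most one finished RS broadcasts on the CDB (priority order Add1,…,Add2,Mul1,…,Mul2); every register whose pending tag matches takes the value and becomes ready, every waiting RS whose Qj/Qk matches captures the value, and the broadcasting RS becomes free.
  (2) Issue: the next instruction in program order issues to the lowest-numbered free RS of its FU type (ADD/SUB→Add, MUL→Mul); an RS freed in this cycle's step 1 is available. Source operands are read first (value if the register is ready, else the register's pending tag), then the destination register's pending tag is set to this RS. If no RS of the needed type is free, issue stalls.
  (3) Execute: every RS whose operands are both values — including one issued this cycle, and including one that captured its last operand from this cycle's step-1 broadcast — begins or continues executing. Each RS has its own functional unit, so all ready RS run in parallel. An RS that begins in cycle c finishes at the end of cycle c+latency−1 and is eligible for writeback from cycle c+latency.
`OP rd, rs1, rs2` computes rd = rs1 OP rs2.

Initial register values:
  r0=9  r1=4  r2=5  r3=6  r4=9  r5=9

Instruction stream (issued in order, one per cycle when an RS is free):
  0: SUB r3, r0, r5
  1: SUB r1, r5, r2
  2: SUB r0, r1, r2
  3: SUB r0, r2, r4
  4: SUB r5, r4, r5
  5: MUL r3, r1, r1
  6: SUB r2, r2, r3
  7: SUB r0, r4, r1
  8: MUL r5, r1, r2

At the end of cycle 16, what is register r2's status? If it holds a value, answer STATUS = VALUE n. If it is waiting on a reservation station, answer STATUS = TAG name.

STATUS = TAG Add2

cycle 1: issue SUB r3<-Add1 // r0:9,r1:4,r2:5,r3:Add1,r4:9,r5:9
cycle 2: issue SUB r1<-Add2 // r0:9,r1:Add2,r2:5,r3:Add1,r4:9,r5:9
cycle 3: stall // r0:9,r1:Add2,r2:5,r3:Add1,r4:9,r5:9
cycle 4: CDB Add1=0; issue SUB r0<-Add1 // r0:Add1,r1:Add2,r2:5,r3:0,r4:9,r5:9
cycle 5: CDB Add2=4; issue SUB r0<-Add2 // r0:Add2,r1:4,r2:5,r3:0,r4:9,r5:9
cycle 6: stall // r0:Add2,r1:4,r2:5,r3:0,r4:9,r5:9
cycle 7: stall // r0:Add2,r1:4,r2:5,r3:0,r4:9,r5:9
cycle 8: CDB Add1=-1; issue SUB r5<-Add1 // r0:Add2,r1:4,r2:5,r3:0,r4:9,r5:Add1
cycle 9: CDB Add2=-4; issue MUL r3<-Mul1 // r0:-4,r1:4,r2:5,r3:Mul1,r4:9,r5:Add1
cycle 10: issue SUB r2<-Add2 // r0:-4,r1:4,r2:Add2,r3:Mul1,r4:9,r5:Add1
cycle 11: CDB Add1=0; issue SUB r0<-Add1 // r0:Add1,r1:4,r2:Add2,r3:Mul1,r4:9,r5:0
cycle 12: issue MUL r5<-Mul2 // r0:Add1,r1:4,r2:Add2,r3:Mul1,r4:9,r5:Mul2
cycle 13: - // r0:Add1,r1:4,r2:Add2,r3:Mul1,r4:9,r5:Mul2
cycle 14: CDB Add1=5 // r0:5,r1:4,r2:Add2,r3:Mul1,r4:9,r5:Mul2
cycle 15: CDB Mul1=16 // r0:5,r1:4,r2:Add2,r3:16,r4:9,r5:Mul2
cycle 16: - // r0:5,r1:4,r2:Add2,r3:16,r4:9,r5:Mul2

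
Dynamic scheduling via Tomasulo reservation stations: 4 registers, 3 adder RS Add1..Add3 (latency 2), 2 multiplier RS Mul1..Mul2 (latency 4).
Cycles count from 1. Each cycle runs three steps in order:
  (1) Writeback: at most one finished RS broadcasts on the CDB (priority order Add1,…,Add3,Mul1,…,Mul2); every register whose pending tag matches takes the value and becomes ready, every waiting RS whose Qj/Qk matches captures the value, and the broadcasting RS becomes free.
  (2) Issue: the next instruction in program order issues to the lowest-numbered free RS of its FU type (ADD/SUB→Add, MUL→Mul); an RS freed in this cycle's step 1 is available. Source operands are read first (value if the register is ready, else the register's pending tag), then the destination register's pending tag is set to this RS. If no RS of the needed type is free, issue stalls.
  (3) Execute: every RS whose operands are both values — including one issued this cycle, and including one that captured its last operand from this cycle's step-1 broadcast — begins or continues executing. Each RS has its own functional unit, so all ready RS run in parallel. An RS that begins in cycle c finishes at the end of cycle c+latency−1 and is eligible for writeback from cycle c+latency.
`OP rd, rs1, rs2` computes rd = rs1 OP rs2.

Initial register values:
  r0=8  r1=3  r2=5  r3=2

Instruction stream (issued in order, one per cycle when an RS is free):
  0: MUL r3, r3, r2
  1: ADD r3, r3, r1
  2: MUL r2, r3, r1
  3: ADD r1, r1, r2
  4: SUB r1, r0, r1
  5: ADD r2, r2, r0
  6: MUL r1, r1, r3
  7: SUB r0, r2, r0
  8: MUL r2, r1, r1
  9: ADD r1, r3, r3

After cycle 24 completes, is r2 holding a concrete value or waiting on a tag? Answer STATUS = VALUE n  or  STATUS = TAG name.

cycle 1: issue MUL r3<-Mul1 // r0:8,r1:3,r2:5,r3:Mul1
cycle 2: issue ADD r3<-Add1 // r0:8,r1:3,r2:5,r3:Add1
cycle 3: issue MUL r2<-Mul2 // r0:8,r1:3,r2:Mul2,r3:Add1
cycle 4: issue ADD r1<-Add2 // r0:8,r1:Add2,r2:Mul2,r3:Add1
cycle 5: CDB Mul1=10; issue SUB r1<-Add3 // r0:8,r1:Add3,r2:Mul2,r3:Add1
cycle 6: stall // r0:8,r1:Add3,r2:Mul2,r3:Add1
cycle 7: CDB Add1=13; issue ADD r2<-Add1 // r0:8,r1:Add3,r2:Add1,r3:13
cycle 8: issue MUL r1<-Mul1 // r0:8,r1:Mul1,r2:Add1,r3:13
cycle 9: stall // r0:8,r1:Mul1,r2:Add1,r3:13
cycle 10: stall // r0:8,r1:Mul1,r2:Add1,r3:13
cycle 11: CDB Mul2=39; stall // r0:8,r1:Mul1,r2:Add1,r3:13
cycle 12: stall // r0:8,r1:Mul1,r2:Add1,r3:13
cycle 13: CDB Add1=47; issue SUB r0<-Add1 // r0:Add1,r1:Mul1,r2:47,r3:13
cycle 14: CDB Add2=42; issue MUL r2<-Mul2 // r0:Add1,r1:Mul1,r2:Mul2,r3:13
cycle 15: CDB Add1=39; issue ADD r1<-Add1 // r0:39,r1:Add1,r2:Mul2,r3:13
cycle 16: CDB Add3=-34 // r0:39,r1:Add1,r2:Mul2,r3:13
cycle 17: CDB Add1=26 // r0:39,r1:26,r2:Mul2,r3:13
cycle 18: - // r0:39,r1:26,r2:Mul2,r3:13
cycle 19: - // r0:39,r1:26,r2:Mul2,r3:13
cycle 20: CDB Mul1=-442 // r0:39,r1:26,r2:Mul2,r3:13
cycle 21: - // r0:39,r1:26,r2:Mul2,r3:13
cycle 22: - // r0:39,r1:26,r2:Mul2,r3:13
cycle 23: - // r0:39,r1:26,r2:Mul2,r3:13
cycle 24: CDB Mul2=195364 // r0:39,r1:26,r2:195364,r3:13

STATUS = VALUE 195364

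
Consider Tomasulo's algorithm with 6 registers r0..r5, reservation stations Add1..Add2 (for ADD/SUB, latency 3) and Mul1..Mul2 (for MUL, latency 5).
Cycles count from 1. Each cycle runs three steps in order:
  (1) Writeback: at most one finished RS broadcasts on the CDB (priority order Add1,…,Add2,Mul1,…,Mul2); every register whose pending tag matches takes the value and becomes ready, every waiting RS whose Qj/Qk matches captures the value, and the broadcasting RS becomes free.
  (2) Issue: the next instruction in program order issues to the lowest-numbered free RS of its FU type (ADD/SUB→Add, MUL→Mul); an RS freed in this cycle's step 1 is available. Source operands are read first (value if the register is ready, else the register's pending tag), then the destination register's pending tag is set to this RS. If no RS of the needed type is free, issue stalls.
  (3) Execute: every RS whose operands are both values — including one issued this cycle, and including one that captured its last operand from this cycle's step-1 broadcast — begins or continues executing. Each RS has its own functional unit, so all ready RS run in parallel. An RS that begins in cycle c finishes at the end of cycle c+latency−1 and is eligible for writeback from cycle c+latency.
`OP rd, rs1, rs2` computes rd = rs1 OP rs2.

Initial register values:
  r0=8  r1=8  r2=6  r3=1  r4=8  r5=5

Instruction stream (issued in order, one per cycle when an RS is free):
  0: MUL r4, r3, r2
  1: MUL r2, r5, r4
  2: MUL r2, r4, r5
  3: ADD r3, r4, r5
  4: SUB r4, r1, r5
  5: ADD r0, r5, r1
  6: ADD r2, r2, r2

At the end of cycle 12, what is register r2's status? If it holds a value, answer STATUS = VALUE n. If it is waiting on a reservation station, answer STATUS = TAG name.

STATUS = TAG Add2

c1: issue MUL r4<-Mul1 | r0:8,r1:8,r2:6,r3:1,r4:Mul1,r5:5
c2: issue MUL r2<-Mul2 | r0:8,r1:8,r2:Mul2,r3:1,r4:Mul1,r5:5
c3: stall | r0:8,r1:8,r2:Mul2,r3:1,r4:Mul1,r5:5
c4: stall | r0:8,r1:8,r2:Mul2,r3:1,r4:Mul1,r5:5
c5: stall | r0:8,r1:8,r2:Mul2,r3:1,r4:Mul1,r5:5
c6: CDB Mul1=6; issue MUL r2<-Mul1 | r0:8,r1:8,r2:Mul1,r3:1,r4:6,r5:5
c7: issue ADD r3<-Add1 | r0:8,r1:8,r2:Mul1,r3:Add1,r4:6,r5:5
c8: issue SUB r4<-Add2 | r0:8,r1:8,r2:Mul1,r3:Add1,r4:Add2,r5:5
c9: stall | r0:8,r1:8,r2:Mul1,r3:Add1,r4:Add2,r5:5
c10: CDB Add1=11; issue ADD r0<-Add1 | r0:Add1,r1:8,r2:Mul1,r3:11,r4:Add2,r5:5
c11: CDB Add2=3; issue ADD r2<-Add2 | r0:Add1,r1:8,r2:Add2,r3:11,r4:3,r5:5
c12: CDB Mul1=30 | r0:Add1,r1:8,r2:Add2,r3:11,r4:3,r5:5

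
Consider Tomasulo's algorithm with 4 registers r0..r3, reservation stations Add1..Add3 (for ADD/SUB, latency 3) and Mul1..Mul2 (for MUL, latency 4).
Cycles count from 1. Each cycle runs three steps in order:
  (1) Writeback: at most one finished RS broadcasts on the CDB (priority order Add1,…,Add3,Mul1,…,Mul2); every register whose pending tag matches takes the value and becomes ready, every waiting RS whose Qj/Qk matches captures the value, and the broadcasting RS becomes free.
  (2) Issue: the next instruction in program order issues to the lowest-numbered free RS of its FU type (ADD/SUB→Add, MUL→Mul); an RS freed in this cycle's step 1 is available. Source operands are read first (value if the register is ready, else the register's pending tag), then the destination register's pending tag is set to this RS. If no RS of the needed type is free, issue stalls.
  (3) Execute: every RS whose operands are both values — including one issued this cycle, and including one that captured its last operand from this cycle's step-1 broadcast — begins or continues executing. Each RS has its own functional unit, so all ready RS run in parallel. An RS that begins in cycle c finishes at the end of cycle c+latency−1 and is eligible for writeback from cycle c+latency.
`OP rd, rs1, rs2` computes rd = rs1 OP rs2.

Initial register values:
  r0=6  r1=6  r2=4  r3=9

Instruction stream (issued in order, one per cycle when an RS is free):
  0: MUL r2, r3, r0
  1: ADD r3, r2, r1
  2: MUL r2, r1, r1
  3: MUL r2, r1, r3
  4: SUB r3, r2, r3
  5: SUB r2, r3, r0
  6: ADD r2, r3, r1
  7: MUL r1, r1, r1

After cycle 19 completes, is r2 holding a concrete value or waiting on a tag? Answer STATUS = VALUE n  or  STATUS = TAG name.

STATUS = VALUE 306

cycle 1: issue MUL r2<-Mul1 // r0:6,r1:6,r2:Mul1,r3:9
cycle 2: issue ADD r3<-Add1 // r0:6,r1:6,r2:Mul1,r3:Add1
cycle 3: issue MUL r2<-Mul2 // r0:6,r1:6,r2:Mul2,r3:Add1
cycle 4: stall // r0:6,r1:6,r2:Mul2,r3:Add1
cycle 5: CDB Mul1=54; issue MUL r2<-Mul1 // r0:6,r1:6,r2:Mul1,r3:Add1
cycle 6: issue SUB r3<-Add2 // r0:6,r1:6,r2:Mul1,r3:Add2
cycle 7: CDB Mul2=36; issue SUB r2<-Add3 // r0:6,r1:6,r2:Add3,r3:Add2
cycle 8: CDB Add1=60; issue ADD r2<-Add1 // r0:6,r1:6,r2:Add1,r3:Add2
cycle 9: issue MUL r1<-Mul2 // r0:6,r1:Mul2,r2:Add1,r3:Add2
cycle 10: - // r0:6,r1:Mul2,r2:Add1,r3:Add2
cycle 11: - // r0:6,r1:Mul2,r2:Add1,r3:Add2
cycle 12: CDB Mul1=360 // r0:6,r1:Mul2,r2:Add1,r3:Add2
cycle 13: CDB Mul2=36 // r0:6,r1:36,r2:Add1,r3:Add2
cycle 14: - // r0:6,r1:36,r2:Add1,r3:Add2
cycle 15: CDB Add2=300 // r0:6,r1:36,r2:Add1,r3:300
cycle 16: - // r0:6,r1:36,r2:Add1,r3:300
cycle 17: - // r0:6,r1:36,r2:Add1,r3:300
cycle 18: CDB Add1=306 // r0:6,r1:36,r2:306,r3:300
cycle 19: CDB Add3=294 // r0:6,r1:36,r2:306,r3:300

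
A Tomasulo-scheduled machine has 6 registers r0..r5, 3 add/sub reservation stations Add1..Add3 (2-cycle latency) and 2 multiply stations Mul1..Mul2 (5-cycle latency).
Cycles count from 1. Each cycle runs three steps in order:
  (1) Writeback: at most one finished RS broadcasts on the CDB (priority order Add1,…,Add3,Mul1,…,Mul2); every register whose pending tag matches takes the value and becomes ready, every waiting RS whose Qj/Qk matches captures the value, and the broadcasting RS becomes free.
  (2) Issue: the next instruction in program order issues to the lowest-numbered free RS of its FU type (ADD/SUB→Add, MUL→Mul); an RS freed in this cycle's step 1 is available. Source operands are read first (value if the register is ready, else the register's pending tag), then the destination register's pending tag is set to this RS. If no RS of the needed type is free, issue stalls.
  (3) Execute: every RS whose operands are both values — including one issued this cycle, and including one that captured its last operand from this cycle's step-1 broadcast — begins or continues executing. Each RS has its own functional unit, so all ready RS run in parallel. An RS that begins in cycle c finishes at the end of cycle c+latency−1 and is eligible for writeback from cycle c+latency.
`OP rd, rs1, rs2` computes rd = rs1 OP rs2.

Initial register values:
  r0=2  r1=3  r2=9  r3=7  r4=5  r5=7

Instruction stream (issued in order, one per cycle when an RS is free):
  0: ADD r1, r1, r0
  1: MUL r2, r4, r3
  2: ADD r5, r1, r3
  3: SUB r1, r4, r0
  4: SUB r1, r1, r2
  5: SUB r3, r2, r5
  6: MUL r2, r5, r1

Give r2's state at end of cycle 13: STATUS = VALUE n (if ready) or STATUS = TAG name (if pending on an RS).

STATUS = TAG Mul1

  c1: issue ADD r1<-Add1  regs: r0:2,r1:Add1,r2:9,r3:7,r4:5,r5:7
  c2: issue MUL r2<-Mul1  regs: r0:2,r1:Add1,r2:Mul1,r3:7,r4:5,r5:7
  c3: CDB Add1=5; issue ADD r5<-Add1  regs: r0:2,r1:5,r2:Mul1,r3:7,r4:5,r5:Add1
  c4: issue SUB r1<-Add2  regs: r0:2,r1:Add2,r2:Mul1,r3:7,r4:5,r5:Add1
  c5: CDB Add1=12; issue SUB r1<-Add1  regs: r0:2,r1:Add1,r2:Mul1,r3:7,r4:5,r5:12
  c6: CDB Add2=3; issue SUB r3<-Add2  regs: r0:2,r1:Add1,r2:Mul1,r3:Add2,r4:5,r5:12
  c7: CDB Mul1=35; issue MUL r2<-Mul1  regs: r0:2,r1:Add1,r2:Mul1,r3:Add2,r4:5,r5:12
  c8: -  regs: r0:2,r1:Add1,r2:Mul1,r3:Add2,r4:5,r5:12
  c9: CDB Add1=-32  regs: r0:2,r1:-32,r2:Mul1,r3:Add2,r4:5,r5:12
  c10: CDB Add2=23  regs: r0:2,r1:-32,r2:Mul1,r3:23,r4:5,r5:12
  c11: -  regs: r0:2,r1:-32,r2:Mul1,r3:23,r4:5,r5:12
  c12: -  regs: r0:2,r1:-32,r2:Mul1,r3:23,r4:5,r5:12
  c13: -  regs: r0:2,r1:-32,r2:Mul1,r3:23,r4:5,r5:12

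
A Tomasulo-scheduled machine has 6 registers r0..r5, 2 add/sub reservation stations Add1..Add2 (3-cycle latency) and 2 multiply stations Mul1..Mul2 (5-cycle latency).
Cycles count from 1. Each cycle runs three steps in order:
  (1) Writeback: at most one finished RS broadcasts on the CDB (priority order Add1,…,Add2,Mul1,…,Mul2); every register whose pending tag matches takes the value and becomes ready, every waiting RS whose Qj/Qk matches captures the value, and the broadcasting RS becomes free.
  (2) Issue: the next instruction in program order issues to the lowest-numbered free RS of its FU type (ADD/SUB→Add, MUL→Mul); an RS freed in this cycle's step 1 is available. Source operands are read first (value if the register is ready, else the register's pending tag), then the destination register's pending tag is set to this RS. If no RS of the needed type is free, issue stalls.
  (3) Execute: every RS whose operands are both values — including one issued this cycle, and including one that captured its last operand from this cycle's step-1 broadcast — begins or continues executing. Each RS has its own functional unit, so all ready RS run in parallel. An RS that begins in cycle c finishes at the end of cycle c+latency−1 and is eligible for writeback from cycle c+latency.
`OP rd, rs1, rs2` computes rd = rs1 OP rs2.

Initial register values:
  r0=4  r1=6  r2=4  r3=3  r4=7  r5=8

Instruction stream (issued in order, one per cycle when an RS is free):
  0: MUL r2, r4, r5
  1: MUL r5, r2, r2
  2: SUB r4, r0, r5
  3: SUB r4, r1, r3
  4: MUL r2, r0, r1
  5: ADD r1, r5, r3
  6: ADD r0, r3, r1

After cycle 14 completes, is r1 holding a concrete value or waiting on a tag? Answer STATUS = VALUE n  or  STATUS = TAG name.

c1: issue MUL r2<-Mul1 | r0:4,r1:6,r2:Mul1,r3:3,r4:7,r5:8
c2: issue MUL r5<-Mul2 | r0:4,r1:6,r2:Mul1,r3:3,r4:7,r5:Mul2
c3: issue SUB r4<-Add1 | r0:4,r1:6,r2:Mul1,r3:3,r4:Add1,r5:Mul2
c4: issue SUB r4<-Add2 | r0:4,r1:6,r2:Mul1,r3:3,r4:Add2,r5:Mul2
c5: stall | r0:4,r1:6,r2:Mul1,r3:3,r4:Add2,r5:Mul2
c6: CDB Mul1=56; issue MUL r2<-Mul1 | r0:4,r1:6,r2:Mul1,r3:3,r4:Add2,r5:Mul2
c7: CDB Add2=3; issue ADD r1<-Add2 | r0:4,r1:Add2,r2:Mul1,r3:3,r4:3,r5:Mul2
c8: stall | r0:4,r1:Add2,r2:Mul1,r3:3,r4:3,r5:Mul2
c9: stall | r0:4,r1:Add2,r2:Mul1,r3:3,r4:3,r5:Mul2
c10: stall | r0:4,r1:Add2,r2:Mul1,r3:3,r4:3,r5:Mul2
c11: CDB Mul1=24; stall | r0:4,r1:Add2,r2:24,r3:3,r4:3,r5:Mul2
c12: CDB Mul2=3136; stall | r0:4,r1:Add2,r2:24,r3:3,r4:3,r5:3136
c13: stall | r0:4,r1:Add2,r2:24,r3:3,r4:3,r5:3136
c14: stall | r0:4,r1:Add2,r2:24,r3:3,r4:3,r5:3136

STATUS = TAG Add2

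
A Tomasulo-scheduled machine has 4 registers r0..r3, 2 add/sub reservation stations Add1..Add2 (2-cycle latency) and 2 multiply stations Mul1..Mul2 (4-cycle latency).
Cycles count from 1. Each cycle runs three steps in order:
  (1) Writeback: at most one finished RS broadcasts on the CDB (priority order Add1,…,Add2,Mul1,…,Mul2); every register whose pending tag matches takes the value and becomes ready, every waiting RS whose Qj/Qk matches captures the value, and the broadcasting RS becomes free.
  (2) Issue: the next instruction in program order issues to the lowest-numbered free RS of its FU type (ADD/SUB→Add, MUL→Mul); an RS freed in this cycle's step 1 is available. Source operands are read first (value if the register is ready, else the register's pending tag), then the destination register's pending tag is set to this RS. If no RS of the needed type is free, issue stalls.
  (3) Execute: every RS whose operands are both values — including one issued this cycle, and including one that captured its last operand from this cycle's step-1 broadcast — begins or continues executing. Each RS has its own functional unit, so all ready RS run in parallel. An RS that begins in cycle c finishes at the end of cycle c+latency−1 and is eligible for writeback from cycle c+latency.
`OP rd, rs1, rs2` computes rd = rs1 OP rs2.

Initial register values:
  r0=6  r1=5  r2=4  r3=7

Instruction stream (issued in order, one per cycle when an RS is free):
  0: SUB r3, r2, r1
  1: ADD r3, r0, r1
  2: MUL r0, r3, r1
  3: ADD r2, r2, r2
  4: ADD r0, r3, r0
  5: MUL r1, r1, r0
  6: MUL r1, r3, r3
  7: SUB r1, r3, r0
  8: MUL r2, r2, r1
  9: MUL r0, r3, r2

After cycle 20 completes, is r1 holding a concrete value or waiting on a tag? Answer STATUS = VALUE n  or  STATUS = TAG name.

STATUS = VALUE -55

c1: issue SUB r3<-Add1 | r0:6,r1:5,r2:4,r3:Add1
c2: issue ADD r3<-Add2 | r0:6,r1:5,r2:4,r3:Add2
c3: CDB Add1=-1; issue MUL r0<-Mul1 | r0:Mul1,r1:5,r2:4,r3:Add2
c4: CDB Add2=11; issue ADD r2<-Add1 | r0:Mul1,r1:5,r2:Add1,r3:11
c5: issue ADD r0<-Add2 | r0:Add2,r1:5,r2:Add1,r3:11
c6: CDB Add1=8; issue MUL r1<-Mul2 | r0:Add2,r1:Mul2,r2:8,r3:11
c7: stall | r0:Add2,r1:Mul2,r2:8,r3:11
c8: CDB Mul1=55; issue MUL r1<-Mul1 | r0:Add2,r1:Mul1,r2:8,r3:11
c9: issue SUB r1<-Add1 | r0:Add2,r1:Add1,r2:8,r3:11
c10: CDB Add2=66; stall | r0:66,r1:Add1,r2:8,r3:11
c11: stall | r0:66,r1:Add1,r2:8,r3:11
c12: CDB Add1=-55; stall | r0:66,r1:-55,r2:8,r3:11
c13: CDB Mul1=121; issue MUL r2<-Mul1 | r0:66,r1:-55,r2:Mul1,r3:11
c14: CDB Mul2=330; issue MUL r0<-Mul2 | r0:Mul2,r1:-55,r2:Mul1,r3:11
c15: - | r0:Mul2,r1:-55,r2:Mul1,r3:11
c16: - | r0:Mul2,r1:-55,r2:Mul1,r3:11
c17: CDB Mul1=-440 | r0:Mul2,r1:-55,r2:-440,r3:11
c18: - | r0:Mul2,r1:-55,r2:-440,r3:11
c19: - | r0:Mul2,r1:-55,r2:-440,r3:11
c20: - | r0:Mul2,r1:-55,r2:-440,r3:11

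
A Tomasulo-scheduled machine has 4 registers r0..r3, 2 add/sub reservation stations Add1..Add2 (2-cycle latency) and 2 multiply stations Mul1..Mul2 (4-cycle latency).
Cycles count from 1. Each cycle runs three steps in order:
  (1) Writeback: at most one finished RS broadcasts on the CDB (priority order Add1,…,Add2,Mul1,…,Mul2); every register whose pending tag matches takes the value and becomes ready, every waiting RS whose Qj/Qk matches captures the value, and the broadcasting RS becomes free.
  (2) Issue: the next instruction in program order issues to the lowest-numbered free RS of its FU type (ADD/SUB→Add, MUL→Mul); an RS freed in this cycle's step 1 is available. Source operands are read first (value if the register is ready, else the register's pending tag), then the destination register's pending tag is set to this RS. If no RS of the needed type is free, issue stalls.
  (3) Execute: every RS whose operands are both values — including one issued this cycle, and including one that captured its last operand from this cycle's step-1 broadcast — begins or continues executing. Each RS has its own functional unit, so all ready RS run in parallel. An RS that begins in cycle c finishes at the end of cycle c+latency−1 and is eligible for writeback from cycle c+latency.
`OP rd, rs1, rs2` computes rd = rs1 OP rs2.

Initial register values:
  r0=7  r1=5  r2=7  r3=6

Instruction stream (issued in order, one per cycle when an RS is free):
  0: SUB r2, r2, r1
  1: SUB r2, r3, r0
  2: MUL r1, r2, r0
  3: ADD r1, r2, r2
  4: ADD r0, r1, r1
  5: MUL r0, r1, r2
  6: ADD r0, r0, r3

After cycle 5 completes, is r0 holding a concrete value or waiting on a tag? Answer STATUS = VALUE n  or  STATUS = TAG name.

STATUS = TAG Add2

cycle 1: issue SUB r2<-Add1 // r0:7,r1:5,r2:Add1,r3:6
cycle 2: issue SUB r2<-Add2 // r0:7,r1:5,r2:Add2,r3:6
cycle 3: CDB Add1=2; issue MUL r1<-Mul1 // r0:7,r1:Mul1,r2:Add2,r3:6
cycle 4: CDB Add2=-1; issue ADD r1<-Add1 // r0:7,r1:Add1,r2:-1,r3:6
cycle 5: issue ADD r0<-Add2 // r0:Add2,r1:Add1,r2:-1,r3:6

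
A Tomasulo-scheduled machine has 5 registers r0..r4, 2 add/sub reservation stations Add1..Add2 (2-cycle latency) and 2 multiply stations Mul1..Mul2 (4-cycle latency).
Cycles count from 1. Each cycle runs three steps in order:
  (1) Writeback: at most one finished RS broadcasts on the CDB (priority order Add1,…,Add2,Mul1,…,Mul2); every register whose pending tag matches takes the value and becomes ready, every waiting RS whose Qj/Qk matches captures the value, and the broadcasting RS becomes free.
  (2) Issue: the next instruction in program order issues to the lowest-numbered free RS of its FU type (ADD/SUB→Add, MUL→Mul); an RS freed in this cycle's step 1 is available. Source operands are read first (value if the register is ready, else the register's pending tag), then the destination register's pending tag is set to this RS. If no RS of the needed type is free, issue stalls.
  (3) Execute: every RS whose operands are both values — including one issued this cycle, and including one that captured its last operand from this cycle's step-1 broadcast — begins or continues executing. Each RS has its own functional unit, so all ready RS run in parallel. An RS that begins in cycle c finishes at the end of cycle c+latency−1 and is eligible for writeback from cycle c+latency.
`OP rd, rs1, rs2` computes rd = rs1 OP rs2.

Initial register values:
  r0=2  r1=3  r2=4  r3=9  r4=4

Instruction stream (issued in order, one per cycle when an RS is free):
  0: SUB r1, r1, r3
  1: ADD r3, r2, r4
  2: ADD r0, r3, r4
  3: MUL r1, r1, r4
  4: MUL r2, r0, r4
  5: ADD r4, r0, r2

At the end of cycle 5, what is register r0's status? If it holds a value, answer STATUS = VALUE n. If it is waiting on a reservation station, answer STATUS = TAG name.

STATUS = TAG Add1

cycle 1: issue SUB r1<-Add1 // r0:2,r1:Add1,r2:4,r3:9,r4:4
cycle 2: issue ADD r3<-Add2 // r0:2,r1:Add1,r2:4,r3:Add2,r4:4
cycle 3: CDB Add1=-6; issue ADD r0<-Add1 // r0:Add1,r1:-6,r2:4,r3:Add2,r4:4
cycle 4: CDB Add2=8; issue MUL r1<-Mul1 // r0:Add1,r1:Mul1,r2:4,r3:8,r4:4
cycle 5: issue MUL r2<-Mul2 // r0:Add1,r1:Mul1,r2:Mul2,r3:8,r4:4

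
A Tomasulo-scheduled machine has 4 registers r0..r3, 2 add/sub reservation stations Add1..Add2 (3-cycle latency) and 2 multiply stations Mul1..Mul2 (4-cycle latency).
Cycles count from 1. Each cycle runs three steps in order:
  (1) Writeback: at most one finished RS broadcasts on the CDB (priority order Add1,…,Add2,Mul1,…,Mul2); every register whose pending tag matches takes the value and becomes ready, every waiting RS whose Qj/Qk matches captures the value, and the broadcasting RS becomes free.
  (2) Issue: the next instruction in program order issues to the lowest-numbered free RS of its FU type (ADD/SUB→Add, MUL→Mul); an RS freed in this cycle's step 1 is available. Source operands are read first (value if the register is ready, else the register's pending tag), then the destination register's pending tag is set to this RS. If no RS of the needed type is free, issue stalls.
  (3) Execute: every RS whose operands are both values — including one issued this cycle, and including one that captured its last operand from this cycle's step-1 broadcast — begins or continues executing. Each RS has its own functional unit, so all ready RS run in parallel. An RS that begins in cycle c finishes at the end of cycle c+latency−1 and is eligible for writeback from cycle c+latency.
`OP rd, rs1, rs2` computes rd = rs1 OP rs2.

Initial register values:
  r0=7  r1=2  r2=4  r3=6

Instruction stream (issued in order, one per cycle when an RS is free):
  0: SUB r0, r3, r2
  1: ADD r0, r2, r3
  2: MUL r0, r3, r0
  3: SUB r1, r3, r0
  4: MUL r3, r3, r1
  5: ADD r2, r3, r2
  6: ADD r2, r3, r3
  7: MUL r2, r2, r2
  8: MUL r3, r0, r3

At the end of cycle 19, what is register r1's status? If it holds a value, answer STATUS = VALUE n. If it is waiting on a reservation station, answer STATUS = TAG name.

STATUS = VALUE -54

cycle 1: issue SUB r0<-Add1 // r0:Add1,r1:2,r2:4,r3:6
cycle 2: issue ADD r0<-Add2 // r0:Add2,r1:2,r2:4,r3:6
cycle 3: issue MUL r0<-Mul1 // r0:Mul1,r1:2,r2:4,r3:6
cycle 4: CDB Add1=2; issue SUB r1<-Add1 // r0:Mul1,r1:Add1,r2:4,r3:6
cycle 5: CDB Add2=10; issue MUL r3<-Mul2 // r0:Mul1,r1:Add1,r2:4,r3:Mul2
cycle 6: issue ADD r2<-Add2 // r0:Mul1,r1:Add1,r2:Add2,r3:Mul2
cycle 7: stall // r0:Mul1,r1:Add1,r2:Add2,r3:Mul2
cycle 8: stall // r0:Mul1,r1:Add1,r2:Add2,r3:Mul2
cycle 9: CDB Mul1=60; stall // r0:60,r1:Add1,r2:Add2,r3:Mul2
cycle 10: stall // r0:60,r1:Add1,r2:Add2,r3:Mul2
cycle 11: stall // r0:60,r1:Add1,r2:Add2,r3:Mul2
cycle 12: CDB Add1=-54; issue ADD r2<-Add1 // r0:60,r1:-54,r2:Add1,r3:Mul2
cycle 13: issue MUL r2<-Mul1 // r0:60,r1:-54,r2:Mul1,r3:Mul2
cycle 14: stall // r0:60,r1:-54,r2:Mul1,r3:Mul2
cycle 15: stall // r0:60,r1:-54,r2:Mul1,r3:Mul2
cycle 16: CDB Mul2=-324; issue MUL r3<-Mul2 // r0:60,r1:-54,r2:Mul1,r3:Mul2
cycle 17: - // r0:60,r1:-54,r2:Mul1,r3:Mul2
cycle 18: - // r0:60,r1:-54,r2:Mul1,r3:Mul2
cycle 19: CDB Add1=-648 // r0:60,r1:-54,r2:Mul1,r3:Mul2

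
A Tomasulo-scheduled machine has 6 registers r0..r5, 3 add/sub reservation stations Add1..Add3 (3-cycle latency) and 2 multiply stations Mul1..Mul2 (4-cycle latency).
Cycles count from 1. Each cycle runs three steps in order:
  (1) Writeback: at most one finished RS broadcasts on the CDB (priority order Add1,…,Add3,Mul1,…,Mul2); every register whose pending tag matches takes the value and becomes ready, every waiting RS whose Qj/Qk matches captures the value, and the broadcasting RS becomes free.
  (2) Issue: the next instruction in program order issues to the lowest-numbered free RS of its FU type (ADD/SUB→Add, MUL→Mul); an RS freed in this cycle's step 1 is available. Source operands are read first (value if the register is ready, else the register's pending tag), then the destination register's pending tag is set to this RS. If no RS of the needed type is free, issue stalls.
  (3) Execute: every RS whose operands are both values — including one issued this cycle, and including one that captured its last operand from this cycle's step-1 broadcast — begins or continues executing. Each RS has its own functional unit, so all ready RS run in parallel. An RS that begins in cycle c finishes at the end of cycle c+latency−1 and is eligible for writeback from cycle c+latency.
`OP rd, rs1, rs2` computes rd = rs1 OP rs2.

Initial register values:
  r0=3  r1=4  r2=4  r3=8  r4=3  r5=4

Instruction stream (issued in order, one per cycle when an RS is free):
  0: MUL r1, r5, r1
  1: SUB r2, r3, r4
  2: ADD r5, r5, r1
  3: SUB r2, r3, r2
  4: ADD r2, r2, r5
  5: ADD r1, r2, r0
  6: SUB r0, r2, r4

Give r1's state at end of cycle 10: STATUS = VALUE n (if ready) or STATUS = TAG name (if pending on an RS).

  c1: issue MUL r1<-Mul1  regs: r0:3,r1:Mul1,r2:4,r3:8,r4:3,r5:4
  c2: issue SUB r2<-Add1  regs: r0:3,r1:Mul1,r2:Add1,r3:8,r4:3,r5:4
  c3: issue ADD r5<-Add2  regs: r0:3,r1:Mul1,r2:Add1,r3:8,r4:3,r5:Add2
  c4: issue SUB r2<-Add3  regs: r0:3,r1:Mul1,r2:Add3,r3:8,r4:3,r5:Add2
  c5: CDB Add1=5; issue ADD r2<-Add1  regs: r0:3,r1:Mul1,r2:Add1,r3:8,r4:3,r5:Add2
  c6: CDB Mul1=16; stall  regs: r0:3,r1:16,r2:Add1,r3:8,r4:3,r5:Add2
  c7: stall  regs: r0:3,r1:16,r2:Add1,r3:8,r4:3,r5:Add2
  c8: CDB Add3=3; issue ADD r1<-Add3  regs: r0:3,r1:Add3,r2:Add1,r3:8,r4:3,r5:Add2
  c9: CDB Add2=20; issue SUB r0<-Add2  regs: r0:Add2,r1:Add3,r2:Add1,r3:8,r4:3,r5:20
  c10: -  regs: r0:Add2,r1:Add3,r2:Add1,r3:8,r4:3,r5:20

STATUS = TAG Add3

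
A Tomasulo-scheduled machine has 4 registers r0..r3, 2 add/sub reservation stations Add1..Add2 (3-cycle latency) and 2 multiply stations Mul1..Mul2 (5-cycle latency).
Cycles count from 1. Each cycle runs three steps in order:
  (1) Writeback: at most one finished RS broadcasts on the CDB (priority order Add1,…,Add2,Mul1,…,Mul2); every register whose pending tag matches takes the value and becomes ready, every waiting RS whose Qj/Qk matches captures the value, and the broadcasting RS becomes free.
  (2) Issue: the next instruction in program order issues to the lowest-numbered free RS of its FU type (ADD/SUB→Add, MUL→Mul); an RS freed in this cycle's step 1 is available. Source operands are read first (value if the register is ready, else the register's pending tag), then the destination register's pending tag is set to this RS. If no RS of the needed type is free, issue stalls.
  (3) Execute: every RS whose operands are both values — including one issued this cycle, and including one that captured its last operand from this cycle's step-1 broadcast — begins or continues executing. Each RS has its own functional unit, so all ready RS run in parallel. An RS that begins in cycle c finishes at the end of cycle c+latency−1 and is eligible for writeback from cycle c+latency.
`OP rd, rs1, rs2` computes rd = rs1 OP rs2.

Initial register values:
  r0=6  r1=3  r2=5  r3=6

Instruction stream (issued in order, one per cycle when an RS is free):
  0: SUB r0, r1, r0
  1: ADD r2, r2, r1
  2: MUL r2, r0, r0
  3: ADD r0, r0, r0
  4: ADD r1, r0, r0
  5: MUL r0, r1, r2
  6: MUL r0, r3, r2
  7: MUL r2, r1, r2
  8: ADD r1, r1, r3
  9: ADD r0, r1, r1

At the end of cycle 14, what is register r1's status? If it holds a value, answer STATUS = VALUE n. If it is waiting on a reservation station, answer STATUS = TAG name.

c1: issue SUB r0<-Add1 | r0:Add1,r1:3,r2:5,r3:6
c2: issue ADD r2<-Add2 | r0:Add1,r1:3,r2:Add2,r3:6
c3: issue MUL r2<-Mul1 | r0:Add1,r1:3,r2:Mul1,r3:6
c4: CDB Add1=-3; issue ADD r0<-Add1 | r0:Add1,r1:3,r2:Mul1,r3:6
c5: CDB Add2=8; issue ADD r1<-Add2 | r0:Add1,r1:Add2,r2:Mul1,r3:6
c6: issue MUL r0<-Mul2 | r0:Mul2,r1:Add2,r2:Mul1,r3:6
c7: CDB Add1=-6; stall | r0:Mul2,r1:Add2,r2:Mul1,r3:6
c8: stall | r0:Mul2,r1:Add2,r2:Mul1,r3:6
c9: CDB Mul1=9; issue MUL r0<-Mul1 | r0:Mul1,r1:Add2,r2:9,r3:6
c10: CDB Add2=-12; stall | r0:Mul1,r1:-12,r2:9,r3:6
c11: stall | r0:Mul1,r1:-12,r2:9,r3:6
c12: stall | r0:Mul1,r1:-12,r2:9,r3:6
c13: stall | r0:Mul1,r1:-12,r2:9,r3:6
c14: CDB Mul1=54; issue MUL r2<-Mul1 | r0:54,r1:-12,r2:Mul1,r3:6

STATUS = VALUE -12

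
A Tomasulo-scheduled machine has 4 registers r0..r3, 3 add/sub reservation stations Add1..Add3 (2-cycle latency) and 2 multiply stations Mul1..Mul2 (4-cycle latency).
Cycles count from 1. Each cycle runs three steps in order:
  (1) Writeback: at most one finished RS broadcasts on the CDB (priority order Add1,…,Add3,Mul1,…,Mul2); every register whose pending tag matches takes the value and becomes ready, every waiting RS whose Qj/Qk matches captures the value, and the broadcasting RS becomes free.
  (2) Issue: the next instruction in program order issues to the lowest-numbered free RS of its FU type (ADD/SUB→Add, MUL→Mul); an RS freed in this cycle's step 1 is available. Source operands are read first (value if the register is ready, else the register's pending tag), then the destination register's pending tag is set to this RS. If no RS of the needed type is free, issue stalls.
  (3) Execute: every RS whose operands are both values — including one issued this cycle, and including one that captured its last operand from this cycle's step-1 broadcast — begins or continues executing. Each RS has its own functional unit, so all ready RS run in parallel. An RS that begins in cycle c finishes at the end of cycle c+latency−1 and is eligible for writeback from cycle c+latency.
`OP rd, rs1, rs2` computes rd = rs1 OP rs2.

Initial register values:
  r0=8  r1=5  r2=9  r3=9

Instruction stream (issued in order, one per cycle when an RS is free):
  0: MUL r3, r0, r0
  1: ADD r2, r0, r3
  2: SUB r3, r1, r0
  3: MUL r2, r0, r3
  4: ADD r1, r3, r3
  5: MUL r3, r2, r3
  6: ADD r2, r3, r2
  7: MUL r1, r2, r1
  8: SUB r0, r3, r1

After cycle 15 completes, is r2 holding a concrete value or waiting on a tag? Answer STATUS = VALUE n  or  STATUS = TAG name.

cycle 1: issue MUL r3<-Mul1 // r0:8,r1:5,r2:9,r3:Mul1
cycle 2: issue ADD r2<-Add1 // r0:8,r1:5,r2:Add1,r3:Mul1
cycle 3: issue SUB r3<-Add2 // r0:8,r1:5,r2:Add1,r3:Add2
cycle 4: issue MUL r2<-Mul2 // r0:8,r1:5,r2:Mul2,r3:Add2
cycle 5: CDB Add2=-3; issue ADD r1<-Add2 // r0:8,r1:Add2,r2:Mul2,r3:-3
cycle 6: CDB Mul1=64; issue MUL r3<-Mul1 // r0:8,r1:Add2,r2:Mul2,r3:Mul1
cycle 7: CDB Add2=-6; issue ADD r2<-Add2 // r0:8,r1:-6,r2:Add2,r3:Mul1
cycle 8: CDB Add1=72; stall // r0:8,r1:-6,r2:Add2,r3:Mul1
cycle 9: CDB Mul2=-24; issue MUL r1<-Mul2 // r0:8,r1:Mul2,r2:Add2,r3:Mul1
cycle 10: issue SUB r0<-Add1 // r0:Add1,r1:Mul2,r2:Add2,r3:Mul1
cycle 11: - // r0:Add1,r1:Mul2,r2:Add2,r3:Mul1
cycle 12: - // r0:Add1,r1:Mul2,r2:Add2,r3:Mul1
cycle 13: CDB Mul1=72 // r0:Add1,r1:Mul2,r2:Add2,r3:72
cycle 14: - // r0:Add1,r1:Mul2,r2:Add2,r3:72
cycle 15: CDB Add2=48 // r0:Add1,r1:Mul2,r2:48,r3:72

STATUS = VALUE 48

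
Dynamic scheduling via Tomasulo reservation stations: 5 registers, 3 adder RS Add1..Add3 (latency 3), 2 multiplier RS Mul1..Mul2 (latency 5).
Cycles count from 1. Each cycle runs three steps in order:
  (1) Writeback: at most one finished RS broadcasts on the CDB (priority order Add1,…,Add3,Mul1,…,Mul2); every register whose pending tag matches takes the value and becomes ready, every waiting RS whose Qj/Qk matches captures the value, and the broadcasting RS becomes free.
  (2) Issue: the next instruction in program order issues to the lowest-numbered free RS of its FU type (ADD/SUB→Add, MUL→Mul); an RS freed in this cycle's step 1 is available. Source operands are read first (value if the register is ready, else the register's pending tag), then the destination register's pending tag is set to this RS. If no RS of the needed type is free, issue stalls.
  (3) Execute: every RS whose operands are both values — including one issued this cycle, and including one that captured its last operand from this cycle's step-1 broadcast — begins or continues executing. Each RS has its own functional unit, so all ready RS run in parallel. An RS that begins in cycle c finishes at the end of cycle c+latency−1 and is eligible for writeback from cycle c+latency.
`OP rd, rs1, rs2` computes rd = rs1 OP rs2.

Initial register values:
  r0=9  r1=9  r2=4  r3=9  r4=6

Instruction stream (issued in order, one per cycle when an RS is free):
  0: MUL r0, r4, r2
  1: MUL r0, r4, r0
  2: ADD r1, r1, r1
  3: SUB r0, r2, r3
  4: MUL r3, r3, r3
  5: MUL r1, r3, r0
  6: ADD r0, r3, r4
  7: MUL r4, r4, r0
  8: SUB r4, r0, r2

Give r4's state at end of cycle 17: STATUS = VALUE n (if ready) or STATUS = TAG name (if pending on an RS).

STATUS = TAG Add2

cycle 1: issue MUL r0<-Mul1 // r0:Mul1,r1:9,r2:4,r3:9,r4:6
cycle 2: issue MUL r0<-Mul2 // r0:Mul2,r1:9,r2:4,r3:9,r4:6
cycle 3: issue ADD r1<-Add1 // r0:Mul2,r1:Add1,r2:4,r3:9,r4:6
cycle 4: issue SUB r0<-Add2 // r0:Add2,r1:Add1,r2:4,r3:9,r4:6
cycle 5: stall // r0:Add2,r1:Add1,r2:4,r3:9,r4:6
cycle 6: CDB Add1=18; stall // r0:Add2,r1:18,r2:4,r3:9,r4:6
cycle 7: CDB Add2=-5; stall // r0:-5,r1:18,r2:4,r3:9,r4:6
cycle 8: CDB Mul1=24; issue MUL r3<-Mul1 // r0:-5,r1:18,r2:4,r3:Mul1,r4:6
cycle 9: stall // r0:-5,r1:18,r2:4,r3:Mul1,r4:6
cycle 10: stall // r0:-5,r1:18,r2:4,r3:Mul1,r4:6
cycle 11: stall // r0:-5,r1:18,r2:4,r3:Mul1,r4:6
cycle 12: stall // r0:-5,r1:18,r2:4,r3:Mul1,r4:6
cycle 13: CDB Mul1=81; issue MUL r1<-Mul1 // r0:-5,r1:Mul1,r2:4,r3:81,r4:6
cycle 14: CDB Mul2=144; issue ADD r0<-Add1 // r0:Add1,r1:Mul1,r2:4,r3:81,r4:6
cycle 15: issue MUL r4<-Mul2 // r0:Add1,r1:Mul1,r2:4,r3:81,r4:Mul2
cycle 16: issue SUB r4<-Add2 // r0:Add1,r1:Mul1,r2:4,r3:81,r4:Add2
cycle 17: CDB Add1=87 // r0:87,r1:Mul1,r2:4,r3:81,r4:Add2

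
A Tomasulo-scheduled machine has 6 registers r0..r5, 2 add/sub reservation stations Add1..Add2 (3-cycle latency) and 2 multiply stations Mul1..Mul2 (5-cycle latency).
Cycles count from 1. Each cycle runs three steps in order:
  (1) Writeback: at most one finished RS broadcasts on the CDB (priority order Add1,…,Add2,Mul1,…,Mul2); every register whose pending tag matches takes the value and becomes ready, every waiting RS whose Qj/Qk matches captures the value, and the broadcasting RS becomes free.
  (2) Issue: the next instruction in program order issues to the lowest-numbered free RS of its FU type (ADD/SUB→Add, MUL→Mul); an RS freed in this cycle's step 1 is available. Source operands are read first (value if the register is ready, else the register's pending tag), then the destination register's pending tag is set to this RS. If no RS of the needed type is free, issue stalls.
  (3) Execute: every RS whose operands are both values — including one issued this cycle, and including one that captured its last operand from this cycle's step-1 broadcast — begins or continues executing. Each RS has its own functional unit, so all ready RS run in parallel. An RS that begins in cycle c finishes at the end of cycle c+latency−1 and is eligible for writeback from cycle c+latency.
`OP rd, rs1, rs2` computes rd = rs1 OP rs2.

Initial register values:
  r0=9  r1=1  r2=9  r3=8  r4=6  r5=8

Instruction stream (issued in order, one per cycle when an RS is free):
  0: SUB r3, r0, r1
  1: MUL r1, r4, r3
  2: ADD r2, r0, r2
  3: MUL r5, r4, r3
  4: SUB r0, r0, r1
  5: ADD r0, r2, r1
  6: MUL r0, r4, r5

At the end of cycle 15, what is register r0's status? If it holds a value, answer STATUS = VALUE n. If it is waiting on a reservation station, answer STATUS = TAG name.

STATUS = VALUE 288

c1: issue SUB r3<-Add1 | r0:9,r1:1,r2:9,r3:Add1,r4:6,r5:8
c2: issue MUL r1<-Mul1 | r0:9,r1:Mul1,r2:9,r3:Add1,r4:6,r5:8
c3: issue ADD r2<-Add2 | r0:9,r1:Mul1,r2:Add2,r3:Add1,r4:6,r5:8
c4: CDB Add1=8; issue MUL r5<-Mul2 | r0:9,r1:Mul1,r2:Add2,r3:8,r4:6,r5:Mul2
c5: issue SUB r0<-Add1 | r0:Add1,r1:Mul1,r2:Add2,r3:8,r4:6,r5:Mul2
c6: CDB Add2=18; issue ADD r0<-Add2 | r0:Add2,r1:Mul1,r2:18,r3:8,r4:6,r5:Mul2
c7: stall | r0:Add2,r1:Mul1,r2:18,r3:8,r4:6,r5:Mul2
c8: stall | r0:Add2,r1:Mul1,r2:18,r3:8,r4:6,r5:Mul2
c9: CDB Mul1=48; issue MUL r0<-Mul1 | r0:Mul1,r1:48,r2:18,r3:8,r4:6,r5:Mul2
c10: CDB Mul2=48 | r0:Mul1,r1:48,r2:18,r3:8,r4:6,r5:48
c11: - | r0:Mul1,r1:48,r2:18,r3:8,r4:6,r5:48
c12: CDB Add1=-39 | r0:Mul1,r1:48,r2:18,r3:8,r4:6,r5:48
c13: CDB Add2=66 | r0:Mul1,r1:48,r2:18,r3:8,r4:6,r5:48
c14: - | r0:Mul1,r1:48,r2:18,r3:8,r4:6,r5:48
c15: CDB Mul1=288 | r0:288,r1:48,r2:18,r3:8,r4:6,r5:48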